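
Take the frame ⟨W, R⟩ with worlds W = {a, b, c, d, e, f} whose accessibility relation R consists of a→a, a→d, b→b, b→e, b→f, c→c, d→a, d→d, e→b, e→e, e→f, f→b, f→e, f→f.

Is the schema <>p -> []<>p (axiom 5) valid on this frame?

Axiom 5 corresponds to the accessibility relation being Euclidean.
Euclidean: yes — any two successors of a common world are R-related.

Yes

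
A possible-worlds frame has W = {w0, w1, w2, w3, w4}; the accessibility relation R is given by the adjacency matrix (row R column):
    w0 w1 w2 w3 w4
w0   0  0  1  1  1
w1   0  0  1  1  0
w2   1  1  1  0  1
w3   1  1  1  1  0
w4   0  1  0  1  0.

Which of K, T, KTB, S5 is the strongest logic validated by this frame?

Reflexive (axiom T): no — w0 is not related to itself.
Symmetric (axiom B): no — w0 R w4 but not w4 R w0.
Euclidean (axiom 5): no — w0 R w2 and w0 R w3, but not w2 R w3.
So F validates K; T would additionally require R to be reflexive. The strongest is K.

K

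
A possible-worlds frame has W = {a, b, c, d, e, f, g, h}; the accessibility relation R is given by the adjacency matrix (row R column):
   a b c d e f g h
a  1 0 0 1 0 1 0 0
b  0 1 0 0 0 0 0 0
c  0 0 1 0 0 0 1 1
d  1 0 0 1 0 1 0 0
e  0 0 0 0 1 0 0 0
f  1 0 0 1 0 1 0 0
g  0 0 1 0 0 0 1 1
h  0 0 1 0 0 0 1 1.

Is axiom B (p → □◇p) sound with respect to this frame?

Yes

Axiom B corresponds to the accessibility relation being symmetric.
Symmetric: yes — every pair in R has its reverse in R.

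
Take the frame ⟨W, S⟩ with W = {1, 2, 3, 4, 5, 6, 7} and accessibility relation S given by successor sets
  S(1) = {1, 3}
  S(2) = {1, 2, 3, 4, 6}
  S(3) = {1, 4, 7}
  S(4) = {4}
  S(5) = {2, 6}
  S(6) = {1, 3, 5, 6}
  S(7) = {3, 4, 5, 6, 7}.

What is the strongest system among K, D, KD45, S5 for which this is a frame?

Serial (axiom D): yes — every world has a successor (e.g. 1 S 1).
Euclidean (axiom 5): no — 2 S 1 and 2 S 4, but not 1 S 4.
Transitive (axiom 4): no — 1 S 3 and 3 S 4, but not 1 S 4.
Reflexive (axiom T): no — 3 is not related to itself.
So F validates K, D; KD45 would additionally require S to be Euclidean and transitive. The strongest is D.

D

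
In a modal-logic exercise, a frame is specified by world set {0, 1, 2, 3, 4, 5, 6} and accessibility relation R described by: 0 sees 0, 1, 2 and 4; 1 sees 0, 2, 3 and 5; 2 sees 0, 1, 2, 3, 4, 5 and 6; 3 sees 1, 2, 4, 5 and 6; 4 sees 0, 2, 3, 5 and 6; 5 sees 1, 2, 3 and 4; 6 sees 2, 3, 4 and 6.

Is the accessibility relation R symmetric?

Symmetric: yes — every pair in R has its reverse in R.

Yes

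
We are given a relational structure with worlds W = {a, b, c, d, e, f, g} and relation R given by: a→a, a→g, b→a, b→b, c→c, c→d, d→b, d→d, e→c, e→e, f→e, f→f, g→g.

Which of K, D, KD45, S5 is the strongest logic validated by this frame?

Serial (axiom D): yes — every world has a successor (e.g. a R a).
Euclidean (axiom 5): no — a R g and a R a, but not g R a.
Transitive (axiom 4): no — b R a and a R g, but not b R g.
Reflexive (axiom T): yes — every world is R-related to itself.
So F validates K, D; KD45 would additionally require R to be Euclidean and transitive. The strongest is D.

D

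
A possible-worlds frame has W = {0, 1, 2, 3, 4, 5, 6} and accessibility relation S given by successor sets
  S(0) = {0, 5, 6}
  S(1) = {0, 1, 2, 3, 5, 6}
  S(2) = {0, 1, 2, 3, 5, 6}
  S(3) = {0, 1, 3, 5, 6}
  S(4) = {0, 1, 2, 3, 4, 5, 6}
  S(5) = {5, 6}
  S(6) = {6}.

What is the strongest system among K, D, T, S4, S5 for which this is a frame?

Serial (axiom D): yes — every world has a successor (e.g. 0 S 0).
Reflexive (axiom T): yes — every world is S-related to itself.
Transitive (axiom 4): no — 3 S 1 and 1 S 2, but not 3 S 2.
Euclidean (axiom 5): no — 0 S 6 and 0 S 5, but not 6 S 5.
So F validates K, D, T; S4 would additionally require S to be transitive. The strongest is T.

T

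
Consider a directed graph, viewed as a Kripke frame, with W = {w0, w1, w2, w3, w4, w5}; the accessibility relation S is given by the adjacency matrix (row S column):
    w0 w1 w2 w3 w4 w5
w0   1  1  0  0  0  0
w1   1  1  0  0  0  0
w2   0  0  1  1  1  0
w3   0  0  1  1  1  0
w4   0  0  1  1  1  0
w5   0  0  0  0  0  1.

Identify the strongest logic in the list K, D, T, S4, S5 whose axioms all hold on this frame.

Serial (axiom D): yes — every world has a successor (e.g. w0 S w0).
Reflexive (axiom T): yes — every world is S-related to itself.
Transitive (axiom 4): yes — every two-step S-path is closed by a direct edge.
Euclidean (axiom 5): yes — any two successors of a common world are S-related.
So F validates K, D, T, S4, S5. The strongest is S5.

S5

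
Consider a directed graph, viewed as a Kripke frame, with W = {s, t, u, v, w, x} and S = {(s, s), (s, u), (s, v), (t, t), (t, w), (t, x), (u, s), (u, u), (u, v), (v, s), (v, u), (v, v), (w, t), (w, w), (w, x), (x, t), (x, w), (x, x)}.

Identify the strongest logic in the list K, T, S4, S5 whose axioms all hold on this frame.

S5

Reflexive (axiom T): yes — every world is S-related to itself.
Transitive (axiom 4): yes — every two-step S-path is closed by a direct edge.
Euclidean (axiom 5): yes — any two successors of a common world are S-related.
So F validates K, T, S4, S5. The strongest is S5.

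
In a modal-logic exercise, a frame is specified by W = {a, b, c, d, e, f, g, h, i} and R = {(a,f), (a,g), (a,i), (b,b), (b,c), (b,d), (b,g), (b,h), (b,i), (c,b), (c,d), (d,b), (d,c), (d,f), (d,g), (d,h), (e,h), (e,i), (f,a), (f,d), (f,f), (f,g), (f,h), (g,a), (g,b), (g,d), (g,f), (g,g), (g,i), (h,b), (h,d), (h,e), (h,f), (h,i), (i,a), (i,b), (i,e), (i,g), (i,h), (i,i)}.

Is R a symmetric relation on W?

Yes

Symmetric: yes — every pair in R has its reverse in R.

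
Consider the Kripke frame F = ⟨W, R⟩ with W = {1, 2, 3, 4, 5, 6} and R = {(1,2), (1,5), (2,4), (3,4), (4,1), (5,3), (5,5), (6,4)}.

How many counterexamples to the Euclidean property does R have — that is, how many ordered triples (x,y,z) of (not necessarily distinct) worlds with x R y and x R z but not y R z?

9

Enumerating: (1,2,2), (1,2,5), (1,5,2), (2,4,4), (3,4,4), (4,1,1), (5,3,3), (5,3,5), (6,4,4).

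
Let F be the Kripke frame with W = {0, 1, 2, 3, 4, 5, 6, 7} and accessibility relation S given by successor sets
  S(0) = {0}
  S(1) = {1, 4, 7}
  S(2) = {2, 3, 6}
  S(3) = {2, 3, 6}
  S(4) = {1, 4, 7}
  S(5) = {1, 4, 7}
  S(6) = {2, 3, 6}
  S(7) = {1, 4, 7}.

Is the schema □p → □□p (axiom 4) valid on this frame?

Axiom 4 corresponds to the accessibility relation being transitive.
Transitive: yes — every two-step S-path is closed by a direct edge.

Yes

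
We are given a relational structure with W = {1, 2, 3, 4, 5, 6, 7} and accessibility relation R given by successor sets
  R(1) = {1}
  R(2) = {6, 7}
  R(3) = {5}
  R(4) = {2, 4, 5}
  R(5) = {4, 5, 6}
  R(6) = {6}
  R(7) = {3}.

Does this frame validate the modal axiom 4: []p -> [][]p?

The schema 4 characterises exactly the transitive frames.
Transitive: no — 2 R 7 and 7 R 3, but not 2 R 3.

No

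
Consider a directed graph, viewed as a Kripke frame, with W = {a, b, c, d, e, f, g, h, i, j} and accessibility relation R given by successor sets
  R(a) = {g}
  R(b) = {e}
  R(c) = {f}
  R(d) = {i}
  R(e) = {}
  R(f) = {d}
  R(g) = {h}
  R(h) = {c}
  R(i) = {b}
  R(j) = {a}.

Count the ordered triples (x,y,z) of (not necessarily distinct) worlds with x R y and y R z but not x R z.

Enumerating: (a,g,h), (c,f,d), (d,i,b), (f,d,i), (g,h,c), (h,c,f), (i,b,e), (j,a,g).

8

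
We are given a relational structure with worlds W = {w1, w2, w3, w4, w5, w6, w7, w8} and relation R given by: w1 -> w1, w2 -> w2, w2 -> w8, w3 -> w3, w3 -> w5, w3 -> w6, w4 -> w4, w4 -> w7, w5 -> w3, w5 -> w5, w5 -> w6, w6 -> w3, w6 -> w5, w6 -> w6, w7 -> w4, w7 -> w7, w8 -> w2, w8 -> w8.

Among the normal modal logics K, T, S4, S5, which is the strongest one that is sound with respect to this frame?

Reflexive (axiom T): yes — every world is R-related to itself.
Transitive (axiom 4): yes — every two-step R-path is closed by a direct edge.
Euclidean (axiom 5): yes — any two successors of a common world are R-related.
So F validates K, T, S4, S5. The strongest is S5.

S5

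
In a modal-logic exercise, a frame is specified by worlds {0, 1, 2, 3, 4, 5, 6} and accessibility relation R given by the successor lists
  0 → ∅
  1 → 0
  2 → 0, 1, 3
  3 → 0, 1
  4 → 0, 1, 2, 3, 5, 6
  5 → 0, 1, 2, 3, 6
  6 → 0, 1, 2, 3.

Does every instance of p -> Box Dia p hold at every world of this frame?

No

By correspondence theory, B is valid on a frame iff R is symmetric.
Symmetric: no — 1 R 0 but not 0 R 1.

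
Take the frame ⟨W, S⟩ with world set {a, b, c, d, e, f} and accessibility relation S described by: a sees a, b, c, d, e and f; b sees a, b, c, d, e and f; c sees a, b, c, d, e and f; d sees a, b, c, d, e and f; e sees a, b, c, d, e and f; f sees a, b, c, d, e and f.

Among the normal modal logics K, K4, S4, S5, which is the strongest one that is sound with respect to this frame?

Transitive (axiom 4): yes — every two-step S-path is closed by a direct edge.
Reflexive (axiom T): yes — every world is S-related to itself.
Euclidean (axiom 5): yes — any two successors of a common world are S-related.
So F validates K, K4, S4, S5. The strongest is S5.

S5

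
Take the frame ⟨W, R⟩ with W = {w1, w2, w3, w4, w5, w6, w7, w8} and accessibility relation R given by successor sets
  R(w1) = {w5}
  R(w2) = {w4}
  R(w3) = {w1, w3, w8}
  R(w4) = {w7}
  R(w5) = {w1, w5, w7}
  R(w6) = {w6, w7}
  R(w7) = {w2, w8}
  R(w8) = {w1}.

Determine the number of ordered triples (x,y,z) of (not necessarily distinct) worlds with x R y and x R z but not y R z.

Enumerating: (w2,w4,w4), (w3,w1,w1), (w3,w1,w3), (w3,w1,w8), (w3,w8,w3), (w3,w8,w8), (w4,w7,w7), (w5,w1,w1), (w5,w1,w7), (w5,w7,w1), (w5,w7,w5), (w5,w7,w7), … and 7 more.
Total: 19.

19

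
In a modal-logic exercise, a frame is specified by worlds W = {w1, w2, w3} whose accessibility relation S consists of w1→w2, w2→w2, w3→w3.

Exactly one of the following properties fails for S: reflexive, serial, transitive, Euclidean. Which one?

Reflexive: no — w1 is not related to itself.
Serial: yes — every world has a successor (e.g. w1 S w2).
Transitive: yes — every two-step S-path is closed by a direct edge.
Euclidean: yes — any two successors of a common world are S-related.
Only reflexive fails.

reflexive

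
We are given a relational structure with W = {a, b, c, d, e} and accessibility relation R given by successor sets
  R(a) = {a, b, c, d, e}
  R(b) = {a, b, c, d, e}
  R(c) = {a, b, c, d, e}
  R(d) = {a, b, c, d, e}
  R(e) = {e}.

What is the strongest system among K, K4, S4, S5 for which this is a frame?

Transitive (axiom 4): yes — every two-step R-path is closed by a direct edge.
Reflexive (axiom T): yes — every world is R-related to itself.
Euclidean (axiom 5): no — a R e and a R b, but not e R b.
So F validates K, K4, S4; S5 would additionally require R to be Euclidean. The strongest is S4.

S4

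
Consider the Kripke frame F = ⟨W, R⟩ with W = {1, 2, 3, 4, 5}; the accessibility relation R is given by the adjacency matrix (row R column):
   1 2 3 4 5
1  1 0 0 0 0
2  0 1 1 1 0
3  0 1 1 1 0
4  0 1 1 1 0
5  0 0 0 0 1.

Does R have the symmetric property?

Yes

Symmetric: yes — every pair in R has its reverse in R.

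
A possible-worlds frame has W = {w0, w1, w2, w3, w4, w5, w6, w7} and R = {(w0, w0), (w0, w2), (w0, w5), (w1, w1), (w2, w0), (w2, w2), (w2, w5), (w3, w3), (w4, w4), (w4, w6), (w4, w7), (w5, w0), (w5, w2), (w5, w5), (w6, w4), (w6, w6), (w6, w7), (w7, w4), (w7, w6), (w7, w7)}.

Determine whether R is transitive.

Yes

Transitive: yes — every two-step R-path is closed by a direct edge.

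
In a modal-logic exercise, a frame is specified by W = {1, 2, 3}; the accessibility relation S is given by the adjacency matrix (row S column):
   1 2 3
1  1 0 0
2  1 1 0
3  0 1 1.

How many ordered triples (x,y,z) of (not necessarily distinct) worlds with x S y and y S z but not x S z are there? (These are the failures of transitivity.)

1

Enumerating: (3,2,1).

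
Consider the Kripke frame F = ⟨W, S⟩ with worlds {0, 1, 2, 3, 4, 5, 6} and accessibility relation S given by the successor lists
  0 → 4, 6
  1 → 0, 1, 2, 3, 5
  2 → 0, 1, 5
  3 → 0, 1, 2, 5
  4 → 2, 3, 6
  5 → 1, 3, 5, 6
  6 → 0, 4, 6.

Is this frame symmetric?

No

Symmetric: no — 0 S 4 but not 4 S 0.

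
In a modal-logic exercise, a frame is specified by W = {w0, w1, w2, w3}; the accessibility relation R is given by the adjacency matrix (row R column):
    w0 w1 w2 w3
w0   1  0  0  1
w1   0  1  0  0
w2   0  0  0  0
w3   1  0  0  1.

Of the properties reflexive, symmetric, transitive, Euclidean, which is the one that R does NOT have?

Reflexive: no — w2 is not related to itself.
Symmetric: yes — every pair in R has its reverse in R.
Transitive: yes — every two-step R-path is closed by a direct edge.
Euclidean: yes — any two successors of a common world are R-related.
Only reflexive fails.

reflexive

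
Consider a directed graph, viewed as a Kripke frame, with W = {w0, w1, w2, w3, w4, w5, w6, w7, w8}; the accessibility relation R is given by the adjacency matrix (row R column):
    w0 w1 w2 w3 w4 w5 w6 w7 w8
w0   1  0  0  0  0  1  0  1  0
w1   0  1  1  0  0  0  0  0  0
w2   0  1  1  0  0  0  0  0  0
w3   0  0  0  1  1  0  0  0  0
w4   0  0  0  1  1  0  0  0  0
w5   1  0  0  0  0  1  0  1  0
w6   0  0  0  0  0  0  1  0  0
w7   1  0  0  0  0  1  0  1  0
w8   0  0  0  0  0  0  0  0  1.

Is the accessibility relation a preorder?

Yes

Reflexive: yes — every world is R-related to itself.
Transitive: yes — every two-step R-path is closed by a direct edge.
So R is a preorder.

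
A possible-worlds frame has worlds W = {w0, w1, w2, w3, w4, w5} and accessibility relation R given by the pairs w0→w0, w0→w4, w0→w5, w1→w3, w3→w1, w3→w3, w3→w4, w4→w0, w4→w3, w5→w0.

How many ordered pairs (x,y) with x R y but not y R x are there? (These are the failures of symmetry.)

0

R is symmetric; there are no such tuples.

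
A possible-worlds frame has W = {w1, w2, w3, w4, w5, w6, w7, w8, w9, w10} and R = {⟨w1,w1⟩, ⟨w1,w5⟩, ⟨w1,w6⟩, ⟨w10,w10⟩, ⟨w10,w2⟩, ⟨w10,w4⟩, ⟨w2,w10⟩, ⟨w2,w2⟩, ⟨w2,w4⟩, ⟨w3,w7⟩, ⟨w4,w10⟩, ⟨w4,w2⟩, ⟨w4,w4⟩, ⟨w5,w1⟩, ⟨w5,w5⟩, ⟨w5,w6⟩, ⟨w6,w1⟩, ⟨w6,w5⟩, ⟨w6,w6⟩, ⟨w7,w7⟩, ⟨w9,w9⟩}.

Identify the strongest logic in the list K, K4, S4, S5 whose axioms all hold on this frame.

K4

Transitive (axiom 4): yes — every two-step R-path is closed by a direct edge.
Reflexive (axiom T): no — w3 is not related to itself.
Euclidean (axiom 5): yes — any two successors of a common world are R-related.
So F validates K, K4; S4 would additionally require R to be reflexive. The strongest is K4.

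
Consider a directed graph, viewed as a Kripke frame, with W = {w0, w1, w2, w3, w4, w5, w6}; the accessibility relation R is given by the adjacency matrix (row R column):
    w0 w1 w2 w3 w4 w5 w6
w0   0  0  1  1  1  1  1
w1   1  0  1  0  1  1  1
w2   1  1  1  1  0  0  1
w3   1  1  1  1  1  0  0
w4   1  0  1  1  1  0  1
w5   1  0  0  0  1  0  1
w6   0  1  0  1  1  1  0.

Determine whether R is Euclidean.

No

Euclidean: no — w0 R w2 and w0 R w4, but not w2 R w4.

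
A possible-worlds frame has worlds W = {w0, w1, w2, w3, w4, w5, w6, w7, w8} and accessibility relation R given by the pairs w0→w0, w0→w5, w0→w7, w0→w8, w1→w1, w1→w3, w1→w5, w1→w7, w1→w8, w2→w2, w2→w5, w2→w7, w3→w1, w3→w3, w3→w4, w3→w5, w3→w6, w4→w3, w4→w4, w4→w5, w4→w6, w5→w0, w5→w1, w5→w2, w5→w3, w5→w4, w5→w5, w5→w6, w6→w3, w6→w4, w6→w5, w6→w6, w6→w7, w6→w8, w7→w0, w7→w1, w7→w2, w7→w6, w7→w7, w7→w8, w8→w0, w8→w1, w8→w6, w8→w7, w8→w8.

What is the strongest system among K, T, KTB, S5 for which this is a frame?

Reflexive (axiom T): yes — every world is R-related to itself.
Symmetric (axiom B): yes — every pair in R has its reverse in R.
Euclidean (axiom 5): no — w0 R w5 and w0 R w7, but not w5 R w7.
So F validates K, T, KTB; S5 would additionally require R to be Euclidean. The strongest is KTB.

KTB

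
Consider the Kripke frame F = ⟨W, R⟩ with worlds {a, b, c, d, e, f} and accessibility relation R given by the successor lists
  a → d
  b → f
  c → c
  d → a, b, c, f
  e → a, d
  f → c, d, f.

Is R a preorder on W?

Reflexive: no — a is not related to itself.
Transitive: no — a R d and d R b, but not a R b.
So R is not a preorder.

No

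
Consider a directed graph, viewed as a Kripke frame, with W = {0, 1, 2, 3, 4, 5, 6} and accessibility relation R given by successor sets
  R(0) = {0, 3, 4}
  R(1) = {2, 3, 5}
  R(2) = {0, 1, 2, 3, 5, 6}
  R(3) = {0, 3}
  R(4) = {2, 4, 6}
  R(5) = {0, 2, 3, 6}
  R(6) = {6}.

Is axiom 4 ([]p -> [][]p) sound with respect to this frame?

No

The schema 4 characterises exactly the transitive frames.
Transitive: no — 0 R 4 and 4 R 2, but not 0 R 2.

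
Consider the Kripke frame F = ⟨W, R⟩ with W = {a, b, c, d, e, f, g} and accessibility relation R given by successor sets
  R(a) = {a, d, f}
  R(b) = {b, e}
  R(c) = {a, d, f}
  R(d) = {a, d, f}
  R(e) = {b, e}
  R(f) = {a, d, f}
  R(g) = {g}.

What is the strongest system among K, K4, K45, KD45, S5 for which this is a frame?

KD45

Transitive (axiom 4): yes — every two-step R-path is closed by a direct edge.
Euclidean (axiom 5): yes — any two successors of a common world are R-related.
Serial (axiom D): yes — every world has a successor (e.g. a R a).
Reflexive (axiom T): no — c is not related to itself.
So F validates K, K4, K45, KD45; S5 would additionally require R to be reflexive. The strongest is KD45.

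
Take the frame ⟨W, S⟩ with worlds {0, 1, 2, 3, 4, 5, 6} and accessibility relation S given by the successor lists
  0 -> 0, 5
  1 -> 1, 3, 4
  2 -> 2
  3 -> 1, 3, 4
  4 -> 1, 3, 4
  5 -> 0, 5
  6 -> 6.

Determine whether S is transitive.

Yes

Transitive: yes — every two-step S-path is closed by a direct edge.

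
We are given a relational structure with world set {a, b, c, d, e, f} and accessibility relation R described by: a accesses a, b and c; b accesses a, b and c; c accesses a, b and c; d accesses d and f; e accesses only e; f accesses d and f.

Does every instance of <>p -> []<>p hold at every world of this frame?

Yes

By correspondence theory, 5 is valid on a frame iff R is Euclidean.
Euclidean: yes — any two successors of a common world are R-related.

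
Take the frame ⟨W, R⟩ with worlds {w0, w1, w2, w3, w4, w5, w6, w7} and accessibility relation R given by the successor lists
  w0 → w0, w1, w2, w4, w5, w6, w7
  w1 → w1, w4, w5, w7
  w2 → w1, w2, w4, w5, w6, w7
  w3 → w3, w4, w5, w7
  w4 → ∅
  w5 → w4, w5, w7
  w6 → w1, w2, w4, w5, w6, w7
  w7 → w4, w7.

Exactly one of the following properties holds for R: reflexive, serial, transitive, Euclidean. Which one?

Reflexive: no — w4 is not related to itself.
Serial: no — w4 has no R-successor.
Transitive: yes — every two-step R-path is closed by a direct edge.
Euclidean: no — w0 R w1 and w0 R w2, but not w1 R w2.
Only transitive holds.

transitive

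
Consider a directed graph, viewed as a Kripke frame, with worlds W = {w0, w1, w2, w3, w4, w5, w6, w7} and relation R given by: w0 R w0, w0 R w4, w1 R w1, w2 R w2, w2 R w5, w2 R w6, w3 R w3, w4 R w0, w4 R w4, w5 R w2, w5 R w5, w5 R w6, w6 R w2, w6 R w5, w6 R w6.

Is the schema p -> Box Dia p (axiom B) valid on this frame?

Yes

The schema B characterises exactly the symmetric frames.
Symmetric: yes — every pair in R has its reverse in R.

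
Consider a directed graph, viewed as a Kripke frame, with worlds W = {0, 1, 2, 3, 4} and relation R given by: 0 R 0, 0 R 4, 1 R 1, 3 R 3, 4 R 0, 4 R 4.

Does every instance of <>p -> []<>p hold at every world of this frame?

The schema 5 characterises exactly the Euclidean frames.
Euclidean: yes — any two successors of a common world are R-related.

Yes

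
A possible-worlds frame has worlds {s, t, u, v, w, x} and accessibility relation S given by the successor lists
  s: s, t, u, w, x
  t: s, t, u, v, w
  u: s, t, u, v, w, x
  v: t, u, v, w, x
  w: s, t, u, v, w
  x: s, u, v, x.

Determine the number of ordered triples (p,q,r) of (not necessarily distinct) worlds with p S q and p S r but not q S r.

20

Enumerating: (s,t,x), (s,w,x), (s,x,t), (s,x,w), (t,s,v), (t,v,s), (u,s,v), (u,t,x), (u,v,s), (u,w,x), (u,x,t), (u,x,w), … and 8 more.
Total: 20.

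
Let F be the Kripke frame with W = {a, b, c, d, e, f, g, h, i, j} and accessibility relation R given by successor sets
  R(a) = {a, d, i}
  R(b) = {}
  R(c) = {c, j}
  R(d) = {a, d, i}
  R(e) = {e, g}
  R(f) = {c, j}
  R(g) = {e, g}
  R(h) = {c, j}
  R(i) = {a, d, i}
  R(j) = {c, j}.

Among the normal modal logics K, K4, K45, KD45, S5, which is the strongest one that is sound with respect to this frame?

K45

Transitive (axiom 4): yes — every two-step R-path is closed by a direct edge.
Euclidean (axiom 5): yes — any two successors of a common world are R-related.
Serial (axiom D): no — b has no R-successor.
Reflexive (axiom T): no — b is not related to itself.
So F validates K, K4, K45; KD45 would additionally require R to be serial. The strongest is K45.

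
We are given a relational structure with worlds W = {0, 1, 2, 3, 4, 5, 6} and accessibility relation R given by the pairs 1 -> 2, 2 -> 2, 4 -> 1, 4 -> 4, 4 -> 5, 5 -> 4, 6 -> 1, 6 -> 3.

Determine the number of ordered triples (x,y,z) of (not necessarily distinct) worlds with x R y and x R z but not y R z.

9

Enumerating: (4,1,1), (4,1,4), (4,1,5), (4,5,1), (4,5,5), (6,1,1), (6,1,3), (6,3,1), (6,3,3).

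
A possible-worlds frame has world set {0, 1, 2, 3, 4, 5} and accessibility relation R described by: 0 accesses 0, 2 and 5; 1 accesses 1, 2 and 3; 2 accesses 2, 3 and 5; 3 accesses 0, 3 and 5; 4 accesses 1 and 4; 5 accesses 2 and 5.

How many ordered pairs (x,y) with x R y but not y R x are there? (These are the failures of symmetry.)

Enumerating: (0,2), (0,5), (1,2), (1,3), (2,3), (3,0), (3,5), (4,1).

8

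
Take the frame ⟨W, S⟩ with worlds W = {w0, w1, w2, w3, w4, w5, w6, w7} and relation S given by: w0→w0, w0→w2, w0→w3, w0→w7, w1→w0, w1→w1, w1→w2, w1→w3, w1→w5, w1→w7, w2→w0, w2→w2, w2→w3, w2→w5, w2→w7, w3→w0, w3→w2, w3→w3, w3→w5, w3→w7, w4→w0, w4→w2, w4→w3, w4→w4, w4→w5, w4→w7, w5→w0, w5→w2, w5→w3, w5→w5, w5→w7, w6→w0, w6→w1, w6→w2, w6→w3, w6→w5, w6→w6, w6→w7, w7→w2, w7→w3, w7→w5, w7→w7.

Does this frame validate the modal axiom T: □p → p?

Yes

The schema T characterises exactly the reflexive frames.
Reflexive: yes — every world is S-related to itself.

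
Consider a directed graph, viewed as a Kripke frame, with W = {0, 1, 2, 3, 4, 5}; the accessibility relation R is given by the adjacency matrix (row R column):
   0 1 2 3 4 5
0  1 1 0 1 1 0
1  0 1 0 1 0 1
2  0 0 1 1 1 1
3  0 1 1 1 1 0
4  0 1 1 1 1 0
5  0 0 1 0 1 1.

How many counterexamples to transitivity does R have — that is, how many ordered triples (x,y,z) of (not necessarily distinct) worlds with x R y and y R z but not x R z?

Enumerating: (0,1,5), (0,3,2), (0,4,2), (1,3,2), (1,3,4), (1,5,2), (1,5,4), (2,3,1), (2,4,1), (3,1,5), (3,2,5), (4,1,5), (4,2,5), (5,2,3), (5,4,1), (5,4,3).

16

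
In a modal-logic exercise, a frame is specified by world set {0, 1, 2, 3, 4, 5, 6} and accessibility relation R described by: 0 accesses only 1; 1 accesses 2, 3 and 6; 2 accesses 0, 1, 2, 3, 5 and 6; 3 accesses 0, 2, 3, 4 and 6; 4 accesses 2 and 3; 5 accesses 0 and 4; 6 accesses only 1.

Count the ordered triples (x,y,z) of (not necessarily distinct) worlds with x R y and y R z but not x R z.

Enumerating: (0,1,2), (0,1,3), (0,1,6), (1,2,0), (1,2,1), (1,2,5), (1,3,0), (1,3,4), (1,6,1), (2,3,4), (2,5,4), (3,0,1), … and 16 more.
Total: 28.

28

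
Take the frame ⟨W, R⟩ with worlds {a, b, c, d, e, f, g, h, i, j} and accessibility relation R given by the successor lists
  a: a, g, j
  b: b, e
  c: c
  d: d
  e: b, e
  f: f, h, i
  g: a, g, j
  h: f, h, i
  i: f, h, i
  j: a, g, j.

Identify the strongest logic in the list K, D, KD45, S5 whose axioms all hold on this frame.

Serial (axiom D): yes — every world has a successor (e.g. a R a).
Euclidean (axiom 5): yes — any two successors of a common world are R-related.
Transitive (axiom 4): yes — every two-step R-path is closed by a direct edge.
Reflexive (axiom T): yes — every world is R-related to itself.
So F validates K, D, KD45, S5. The strongest is S5.

S5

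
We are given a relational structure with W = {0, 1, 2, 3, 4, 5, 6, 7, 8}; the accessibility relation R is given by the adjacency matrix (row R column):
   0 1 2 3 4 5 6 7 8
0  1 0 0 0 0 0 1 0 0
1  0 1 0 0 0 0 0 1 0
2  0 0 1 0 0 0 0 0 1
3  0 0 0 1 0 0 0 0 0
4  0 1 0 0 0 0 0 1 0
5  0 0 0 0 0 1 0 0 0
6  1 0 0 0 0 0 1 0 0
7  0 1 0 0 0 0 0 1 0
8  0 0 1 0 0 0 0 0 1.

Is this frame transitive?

Yes

Transitive: yes — every two-step R-path is closed by a direct edge.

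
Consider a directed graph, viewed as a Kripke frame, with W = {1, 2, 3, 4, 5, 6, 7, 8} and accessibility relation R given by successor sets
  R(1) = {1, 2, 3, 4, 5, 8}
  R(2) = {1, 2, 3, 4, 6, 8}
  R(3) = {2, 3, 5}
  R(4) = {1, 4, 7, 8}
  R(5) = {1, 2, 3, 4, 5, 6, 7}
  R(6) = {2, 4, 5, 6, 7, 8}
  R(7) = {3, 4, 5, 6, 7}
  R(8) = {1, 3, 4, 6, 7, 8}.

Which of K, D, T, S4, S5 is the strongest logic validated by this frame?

Serial (axiom D): yes — every world has a successor (e.g. 1 R 1).
Reflexive (axiom T): yes — every world is R-related to itself.
Transitive (axiom 4): no — 1 R 2 and 2 R 6, but not 1 R 6.
Euclidean (axiom 5): no — 1 R 2 and 1 R 5, but not 2 R 5.
So F validates K, D, T; S4 would additionally require R to be transitive. The strongest is T.

T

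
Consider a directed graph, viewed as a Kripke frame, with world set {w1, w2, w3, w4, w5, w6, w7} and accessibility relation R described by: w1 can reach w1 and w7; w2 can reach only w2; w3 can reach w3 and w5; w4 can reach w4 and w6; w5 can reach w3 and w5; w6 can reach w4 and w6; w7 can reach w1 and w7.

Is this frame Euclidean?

Yes

Euclidean: yes — any two successors of a common world are R-related.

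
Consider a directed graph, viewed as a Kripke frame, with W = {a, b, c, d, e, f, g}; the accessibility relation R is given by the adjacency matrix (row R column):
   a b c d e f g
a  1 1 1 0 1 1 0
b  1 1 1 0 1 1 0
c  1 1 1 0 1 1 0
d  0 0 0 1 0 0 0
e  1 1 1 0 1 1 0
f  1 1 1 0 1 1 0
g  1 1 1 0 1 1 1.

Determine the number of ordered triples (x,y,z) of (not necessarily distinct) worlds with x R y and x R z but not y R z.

5

Enumerating: (g,a,g), (g,b,g), (g,c,g), (g,e,g), (g,f,g).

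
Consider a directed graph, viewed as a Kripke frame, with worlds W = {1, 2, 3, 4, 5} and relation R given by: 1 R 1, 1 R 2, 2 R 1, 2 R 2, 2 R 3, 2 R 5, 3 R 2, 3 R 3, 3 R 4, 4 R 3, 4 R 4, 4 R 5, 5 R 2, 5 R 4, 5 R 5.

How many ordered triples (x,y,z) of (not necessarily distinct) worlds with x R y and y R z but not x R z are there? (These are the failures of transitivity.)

12

Enumerating: (1,2,3), (1,2,5), (2,3,4), (2,5,4), (3,2,1), (3,2,5), (3,4,5), (4,3,2), (4,5,2), (5,2,1), (5,2,3), (5,4,3).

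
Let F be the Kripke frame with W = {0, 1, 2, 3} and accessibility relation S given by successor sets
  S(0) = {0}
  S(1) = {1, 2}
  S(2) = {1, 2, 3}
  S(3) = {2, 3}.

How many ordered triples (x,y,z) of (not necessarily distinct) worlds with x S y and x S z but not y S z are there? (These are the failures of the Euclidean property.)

2

Enumerating: (2,1,3), (2,3,1).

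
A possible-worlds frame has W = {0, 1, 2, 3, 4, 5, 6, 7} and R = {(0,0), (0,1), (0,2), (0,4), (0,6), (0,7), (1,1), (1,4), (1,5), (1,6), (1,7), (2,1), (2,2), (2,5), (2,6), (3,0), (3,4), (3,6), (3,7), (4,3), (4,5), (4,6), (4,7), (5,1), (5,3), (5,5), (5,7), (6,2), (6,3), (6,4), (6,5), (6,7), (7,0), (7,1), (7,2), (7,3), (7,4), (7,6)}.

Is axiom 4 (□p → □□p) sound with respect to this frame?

No

The schema 4 characterises exactly the transitive frames.
Transitive: no — 0 R 1 and 1 R 5, but not 0 R 5.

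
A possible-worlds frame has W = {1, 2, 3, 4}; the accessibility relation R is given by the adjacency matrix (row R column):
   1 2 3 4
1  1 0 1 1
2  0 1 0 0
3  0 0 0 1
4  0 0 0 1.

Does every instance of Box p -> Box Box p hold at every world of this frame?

Yes

Axiom 4 corresponds to the accessibility relation being transitive.
Transitive: yes — every two-step R-path is closed by a direct edge.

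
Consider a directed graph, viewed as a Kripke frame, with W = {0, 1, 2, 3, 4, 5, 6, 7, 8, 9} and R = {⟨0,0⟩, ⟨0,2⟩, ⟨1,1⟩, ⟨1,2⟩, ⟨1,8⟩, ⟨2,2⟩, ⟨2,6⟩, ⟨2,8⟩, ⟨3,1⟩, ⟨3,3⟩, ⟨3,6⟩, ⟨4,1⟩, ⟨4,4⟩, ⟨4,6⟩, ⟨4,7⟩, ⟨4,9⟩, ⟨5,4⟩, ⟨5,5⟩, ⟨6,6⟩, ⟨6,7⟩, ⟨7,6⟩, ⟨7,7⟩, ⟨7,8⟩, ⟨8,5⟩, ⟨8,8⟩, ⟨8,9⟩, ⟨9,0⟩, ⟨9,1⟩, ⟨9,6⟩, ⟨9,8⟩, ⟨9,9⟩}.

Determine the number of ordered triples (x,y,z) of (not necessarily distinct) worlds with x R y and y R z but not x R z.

31

Enumerating: (0,2,6), (0,2,8), (1,2,6), (1,8,5), (1,8,9), (2,6,7), (2,8,5), (2,8,9), (3,1,2), (3,1,8), (3,6,7), (4,1,2), … and 19 more.
Total: 31.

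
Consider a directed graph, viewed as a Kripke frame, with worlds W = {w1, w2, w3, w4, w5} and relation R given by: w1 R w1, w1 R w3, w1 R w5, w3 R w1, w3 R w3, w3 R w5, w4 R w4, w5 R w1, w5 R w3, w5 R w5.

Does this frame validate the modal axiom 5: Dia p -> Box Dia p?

Yes

The schema 5 characterises exactly the Euclidean frames.
Euclidean: yes — any two successors of a common world are R-related.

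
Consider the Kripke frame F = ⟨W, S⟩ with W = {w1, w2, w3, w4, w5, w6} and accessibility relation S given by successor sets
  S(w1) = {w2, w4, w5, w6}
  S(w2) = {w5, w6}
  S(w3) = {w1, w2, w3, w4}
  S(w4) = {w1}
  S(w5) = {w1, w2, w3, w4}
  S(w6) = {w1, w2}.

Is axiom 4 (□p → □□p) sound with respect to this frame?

By correspondence theory, 4 is valid on a frame iff S is transitive.
Transitive: no — w1 S w5 and w5 S w3, but not w1 S w3.

No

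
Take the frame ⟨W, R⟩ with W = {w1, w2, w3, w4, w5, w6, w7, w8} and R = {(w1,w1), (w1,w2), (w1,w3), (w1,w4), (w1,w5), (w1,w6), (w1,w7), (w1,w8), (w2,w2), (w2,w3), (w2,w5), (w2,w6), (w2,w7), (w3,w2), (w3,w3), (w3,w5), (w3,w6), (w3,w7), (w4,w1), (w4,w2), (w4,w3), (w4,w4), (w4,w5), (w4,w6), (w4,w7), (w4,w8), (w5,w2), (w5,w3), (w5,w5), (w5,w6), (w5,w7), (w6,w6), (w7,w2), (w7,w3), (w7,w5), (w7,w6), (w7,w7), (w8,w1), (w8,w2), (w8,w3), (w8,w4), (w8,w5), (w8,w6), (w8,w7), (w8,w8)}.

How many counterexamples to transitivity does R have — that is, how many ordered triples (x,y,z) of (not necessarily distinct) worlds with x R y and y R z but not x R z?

0

R is transitive; there are no such tuples.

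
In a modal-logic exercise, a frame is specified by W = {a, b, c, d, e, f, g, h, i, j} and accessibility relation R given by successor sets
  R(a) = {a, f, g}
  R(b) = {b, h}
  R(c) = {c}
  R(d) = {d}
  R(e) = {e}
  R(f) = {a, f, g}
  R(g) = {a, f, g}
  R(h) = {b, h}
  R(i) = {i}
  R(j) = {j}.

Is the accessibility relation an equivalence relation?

Reflexive: yes — every world is R-related to itself.
Symmetric: yes — every pair in R has its reverse in R.
Transitive: yes — every two-step R-path is closed by a direct edge.
So R is an equivalence relation.

Yes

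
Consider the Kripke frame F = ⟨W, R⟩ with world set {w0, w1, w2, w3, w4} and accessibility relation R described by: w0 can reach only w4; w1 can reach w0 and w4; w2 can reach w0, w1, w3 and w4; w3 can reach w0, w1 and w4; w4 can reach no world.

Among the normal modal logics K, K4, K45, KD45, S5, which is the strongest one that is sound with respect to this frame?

Transitive (axiom 4): yes — every two-step R-path is closed by a direct edge.
Euclidean (axiom 5): no — w1 R w4 and w1 R w0, but not w4 R w0.
Serial (axiom D): no — w4 has no R-successor.
Reflexive (axiom T): no — w0 is not related to itself.
So F validates K, K4; K45 would additionally require R to be Euclidean. The strongest is K4.

K4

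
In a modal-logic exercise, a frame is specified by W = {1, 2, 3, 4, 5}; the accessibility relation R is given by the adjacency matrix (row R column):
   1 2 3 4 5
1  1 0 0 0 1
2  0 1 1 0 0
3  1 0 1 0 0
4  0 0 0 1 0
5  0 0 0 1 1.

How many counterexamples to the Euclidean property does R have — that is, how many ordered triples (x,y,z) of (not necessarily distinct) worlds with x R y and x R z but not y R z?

Enumerating: (1,5,1), (2,3,2), (3,1,3), (5,4,5).

4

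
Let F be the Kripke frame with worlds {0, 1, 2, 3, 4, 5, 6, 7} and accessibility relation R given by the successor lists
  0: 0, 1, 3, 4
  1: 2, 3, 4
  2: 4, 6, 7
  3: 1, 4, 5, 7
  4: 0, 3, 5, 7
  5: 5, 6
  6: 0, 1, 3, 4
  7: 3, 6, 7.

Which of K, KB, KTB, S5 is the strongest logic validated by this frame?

Symmetric (axiom B): no — 0 R 1 but not 1 R 0.
Reflexive (axiom T): no — 1 is not related to itself.
Euclidean (axiom 5): no — 0 R 4 and 0 R 1, but not 4 R 1.
So F validates K; KB would additionally require R to be symmetric. The strongest is K.

K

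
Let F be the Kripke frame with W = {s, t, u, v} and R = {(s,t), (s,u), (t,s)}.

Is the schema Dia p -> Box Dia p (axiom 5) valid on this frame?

No

By correspondence theory, 5 is valid on a frame iff R is Euclidean.
Euclidean: no — s R t and s R u, but not t R u.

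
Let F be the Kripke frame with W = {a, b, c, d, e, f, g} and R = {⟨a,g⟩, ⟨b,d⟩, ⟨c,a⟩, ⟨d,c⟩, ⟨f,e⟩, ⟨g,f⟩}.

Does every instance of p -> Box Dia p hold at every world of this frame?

By correspondence theory, B is valid on a frame iff R is symmetric.
Symmetric: no — a R g but not g R a.

No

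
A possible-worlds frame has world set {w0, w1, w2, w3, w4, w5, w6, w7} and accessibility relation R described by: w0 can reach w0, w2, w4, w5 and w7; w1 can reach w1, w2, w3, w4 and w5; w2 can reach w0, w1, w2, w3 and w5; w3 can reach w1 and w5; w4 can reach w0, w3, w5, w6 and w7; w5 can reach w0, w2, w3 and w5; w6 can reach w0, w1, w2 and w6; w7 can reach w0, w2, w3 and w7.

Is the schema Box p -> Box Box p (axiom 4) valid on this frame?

No

The schema 4 characterises exactly the transitive frames.
Transitive: no — w0 R w2 and w2 R w1, but not w0 R w1.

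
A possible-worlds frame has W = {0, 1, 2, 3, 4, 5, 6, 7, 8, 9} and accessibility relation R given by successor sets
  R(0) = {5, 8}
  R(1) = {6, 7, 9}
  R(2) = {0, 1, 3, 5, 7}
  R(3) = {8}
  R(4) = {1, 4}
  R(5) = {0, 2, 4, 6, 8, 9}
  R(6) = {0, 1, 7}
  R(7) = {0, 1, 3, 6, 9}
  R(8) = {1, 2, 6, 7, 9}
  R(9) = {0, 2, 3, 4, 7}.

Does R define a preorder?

No

Reflexive: no — 0 is not related to itself.
Transitive: no — 0 R 5 and 5 R 2, but not 0 R 2.
So R is not a preorder.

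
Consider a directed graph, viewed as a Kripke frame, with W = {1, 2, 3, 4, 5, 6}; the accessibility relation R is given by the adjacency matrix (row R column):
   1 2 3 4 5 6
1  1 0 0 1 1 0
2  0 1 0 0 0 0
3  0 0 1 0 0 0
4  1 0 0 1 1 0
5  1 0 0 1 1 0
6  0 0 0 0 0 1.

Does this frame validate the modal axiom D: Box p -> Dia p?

Axiom D corresponds to the accessibility relation being serial.
Serial: yes — every world has a successor (e.g. 1 R 1).

Yes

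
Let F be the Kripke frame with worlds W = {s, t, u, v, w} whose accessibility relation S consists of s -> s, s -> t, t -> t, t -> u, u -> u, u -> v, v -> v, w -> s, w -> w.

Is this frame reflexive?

Yes

Reflexive: yes — every world is S-related to itself.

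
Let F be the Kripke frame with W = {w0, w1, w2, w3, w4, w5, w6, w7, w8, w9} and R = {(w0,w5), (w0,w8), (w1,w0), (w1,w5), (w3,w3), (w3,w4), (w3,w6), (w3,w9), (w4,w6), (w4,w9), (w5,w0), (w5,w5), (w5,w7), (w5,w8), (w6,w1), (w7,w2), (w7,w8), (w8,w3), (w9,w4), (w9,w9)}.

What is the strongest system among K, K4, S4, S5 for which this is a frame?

K

Transitive (axiom 4): no — w0 R w5 and w5 R w7, but not w0 R w7.
Reflexive (axiom T): no — w0 is not related to itself.
Euclidean (axiom 5): no — w0 R w8 and w0 R w5, but not w8 R w5.
So F validates K; K4 would additionally require R to be transitive. The strongest is K.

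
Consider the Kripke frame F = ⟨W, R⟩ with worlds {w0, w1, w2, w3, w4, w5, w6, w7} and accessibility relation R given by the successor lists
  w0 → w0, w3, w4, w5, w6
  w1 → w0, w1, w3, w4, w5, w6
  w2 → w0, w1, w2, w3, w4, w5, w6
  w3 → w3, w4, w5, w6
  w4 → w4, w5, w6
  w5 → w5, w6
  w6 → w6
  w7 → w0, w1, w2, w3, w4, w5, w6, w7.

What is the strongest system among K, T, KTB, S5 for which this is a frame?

T

Reflexive (axiom T): yes — every world is R-related to itself.
Symmetric (axiom B): no — w0 R w3 but not w3 R w0.
Euclidean (axiom 5): no — w0 R w4 and w0 R w3, but not w4 R w3.
So F validates K, T; KTB would additionally require R to be symmetric. The strongest is T.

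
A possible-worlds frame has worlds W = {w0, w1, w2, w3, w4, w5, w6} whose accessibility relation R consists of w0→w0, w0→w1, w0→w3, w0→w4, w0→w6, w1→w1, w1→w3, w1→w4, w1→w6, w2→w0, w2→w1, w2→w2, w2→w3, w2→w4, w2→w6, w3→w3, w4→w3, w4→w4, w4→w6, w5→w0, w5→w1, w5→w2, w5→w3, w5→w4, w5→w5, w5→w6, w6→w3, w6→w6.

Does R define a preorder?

Reflexive: yes — every world is R-related to itself.
Transitive: yes — every two-step R-path is closed by a direct edge.
So R is a preorder.

Yes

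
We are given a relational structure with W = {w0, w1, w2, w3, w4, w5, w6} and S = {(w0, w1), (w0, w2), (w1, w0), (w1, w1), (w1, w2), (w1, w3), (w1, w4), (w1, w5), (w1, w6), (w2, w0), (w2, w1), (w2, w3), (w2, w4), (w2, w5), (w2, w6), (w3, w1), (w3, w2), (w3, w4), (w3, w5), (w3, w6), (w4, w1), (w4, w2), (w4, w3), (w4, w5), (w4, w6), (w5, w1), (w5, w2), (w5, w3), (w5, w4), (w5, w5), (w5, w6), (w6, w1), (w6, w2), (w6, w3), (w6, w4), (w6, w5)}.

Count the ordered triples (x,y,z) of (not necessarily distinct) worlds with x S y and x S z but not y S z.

39

Enumerating: (w0,w2,w2), (w1,w0,w0), (w1,w0,w3), (w1,w0,w4), (w1,w0,w5), (w1,w0,w6), (w1,w2,w2), (w1,w3,w0), (w1,w3,w3), (w1,w4,w0), (w1,w4,w4), (w1,w5,w0), … and 27 more.
Total: 39.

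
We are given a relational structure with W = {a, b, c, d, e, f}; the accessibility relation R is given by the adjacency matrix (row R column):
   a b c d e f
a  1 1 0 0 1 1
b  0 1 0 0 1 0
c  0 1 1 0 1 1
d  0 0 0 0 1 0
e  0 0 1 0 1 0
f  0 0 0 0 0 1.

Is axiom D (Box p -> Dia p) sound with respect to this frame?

Yes

By correspondence theory, D is valid on a frame iff R is serial.
Serial: yes — every world has a successor (e.g. a R a).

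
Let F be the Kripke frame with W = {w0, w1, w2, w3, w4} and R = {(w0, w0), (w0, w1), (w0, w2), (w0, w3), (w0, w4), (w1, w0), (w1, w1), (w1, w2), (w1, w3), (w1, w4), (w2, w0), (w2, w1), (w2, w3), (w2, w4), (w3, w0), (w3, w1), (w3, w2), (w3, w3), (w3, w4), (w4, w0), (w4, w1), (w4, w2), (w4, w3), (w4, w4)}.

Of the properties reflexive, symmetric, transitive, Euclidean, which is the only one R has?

Reflexive: no — w2 is not related to itself.
Symmetric: yes — every pair in R has its reverse in R.
Transitive: no — w2 R w0 and w0 R w2, but not w2 R w2.
Euclidean: no — w0 R w2 and w0 R w2, but not w2 R w2.
Only symmetric holds.

symmetric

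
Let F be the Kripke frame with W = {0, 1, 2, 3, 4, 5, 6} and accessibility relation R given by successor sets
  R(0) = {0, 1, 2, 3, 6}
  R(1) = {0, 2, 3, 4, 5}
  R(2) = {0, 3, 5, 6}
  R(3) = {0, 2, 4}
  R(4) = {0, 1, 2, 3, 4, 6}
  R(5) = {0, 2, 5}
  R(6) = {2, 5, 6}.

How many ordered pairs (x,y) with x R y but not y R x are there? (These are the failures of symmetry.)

9

Enumerating: (0,6), (1,2), (1,3), (1,5), (4,0), (4,2), (4,6), (5,0), (6,5).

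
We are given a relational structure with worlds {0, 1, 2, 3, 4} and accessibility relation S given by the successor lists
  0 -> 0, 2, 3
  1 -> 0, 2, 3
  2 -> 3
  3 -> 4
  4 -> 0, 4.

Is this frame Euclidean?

Euclidean: no — 0 S 3 and 0 S 2, but not 3 S 2.

No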